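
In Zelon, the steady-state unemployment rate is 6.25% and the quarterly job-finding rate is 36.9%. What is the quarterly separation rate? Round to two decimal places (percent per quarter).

From u* = s/(s+f): s = u·f/(1−u).
s = 0.0625 × 36.9 / (1 − 0.0625) = 2.3062 / 0.9375 ≈ 2.46% per quarter.

Separation rate ≈ 2.46% per quarter.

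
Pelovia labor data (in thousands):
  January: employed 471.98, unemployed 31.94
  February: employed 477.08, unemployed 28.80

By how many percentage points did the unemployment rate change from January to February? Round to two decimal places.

January: labor force = 471.98 + 31.94 = 503.92; u = 31.94/503.92 = 6.34%.
February: labor force = 477.08 + 28.80 = 505.88; u = 28.80/505.88 = 5.69%.
Change = 5.69% − 6.34% = −0.65 pp.

The unemployment rate changed by −0.65 percentage points.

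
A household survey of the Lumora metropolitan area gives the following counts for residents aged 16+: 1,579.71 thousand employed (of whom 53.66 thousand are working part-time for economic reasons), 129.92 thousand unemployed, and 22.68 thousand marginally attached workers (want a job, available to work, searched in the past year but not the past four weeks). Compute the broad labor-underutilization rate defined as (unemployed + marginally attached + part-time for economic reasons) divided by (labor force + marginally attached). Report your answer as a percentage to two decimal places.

Labor force = 1,579.71 + 129.92 = 1,709.63 thousand.
Numerator = 129.92 + 22.68 + 53.66 = 206.26 thousand.
Denominator = 1,709.63 + 22.68 = 1,732.31 thousand.
Broad rate = 206.26 / 1,732.31 = 11.91%.

Broad underutilization rate ≈ 11.91%.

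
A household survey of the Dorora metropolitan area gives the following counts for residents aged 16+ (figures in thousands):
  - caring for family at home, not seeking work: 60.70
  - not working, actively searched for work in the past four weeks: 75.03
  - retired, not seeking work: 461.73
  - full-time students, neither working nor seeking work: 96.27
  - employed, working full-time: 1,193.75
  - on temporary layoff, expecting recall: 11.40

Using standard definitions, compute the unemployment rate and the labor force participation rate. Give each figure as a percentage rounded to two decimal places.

Unemployment rate ≈ 6.75%; labor force participation rate ≈ 67.42%.

Employed = 1,193.75 thousand.
Unemployed = 75.03 + 11.40 = 86.43 thousand (jobless and actively searching, or on temporary layoff).
Labor force = 1,193.75 + 86.43 = 1,280.18 thousand.
Not in labor force = 60.70 + 461.73 + 96.27 = 618.70 thousand (those not working and not actively searching are outside the labor force).
Civilian working-age population = 1,280.18 + 618.70 = 1,898.88 thousand.
Unemployment rate = 86.43 / 1,280.18 = 6.75%.
Labor force participation rate = 1,280.18 / 1,898.88 = 67.42%.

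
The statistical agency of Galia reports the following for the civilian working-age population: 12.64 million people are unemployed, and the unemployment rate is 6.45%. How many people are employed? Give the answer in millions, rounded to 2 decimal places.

Labor force = U / u = 12.64 / 0.0645 ≈ 195.97 million.
Employed = labor force − unemployed = 195.97 − 12.64 = 183.33 million.

About 183.33 million are employed.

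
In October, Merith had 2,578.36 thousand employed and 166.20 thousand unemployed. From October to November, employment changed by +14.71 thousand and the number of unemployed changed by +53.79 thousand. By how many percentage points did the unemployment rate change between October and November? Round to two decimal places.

October: labor force = 2,578.36 + 166.20 = 2,744.56; u = 166.20/2,744.56 = 6.06%.
November: labor force = 2,593.07 + 219.99 = 2,813.06; u = 219.99/2,813.06 = 7.82%.
Change = 7.82% − 6.06% = +1.76 pp.

The unemployment rate changed by +1.76 percentage points.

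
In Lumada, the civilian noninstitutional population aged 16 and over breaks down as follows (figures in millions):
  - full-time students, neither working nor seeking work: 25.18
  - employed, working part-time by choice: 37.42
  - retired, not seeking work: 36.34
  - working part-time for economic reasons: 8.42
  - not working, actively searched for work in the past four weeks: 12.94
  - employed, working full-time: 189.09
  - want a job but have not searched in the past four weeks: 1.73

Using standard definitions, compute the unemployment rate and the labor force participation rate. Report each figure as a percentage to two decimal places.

Employed = 37.42 + 8.42 + 189.09 = 234.93 million (anyone who worked, including part-time for economic reasons, counts as employed).
Unemployed = 12.94 million.
Labor force = 234.93 + 12.94 = 247.87 million.
Not in labor force = 25.18 + 36.34 + 1.73 = 63.25 million (those not working and not actively searching are outside the labor force — including those who want a job but have given up searching).
Civilian working-age population = 247.87 + 63.25 = 311.12 million.
Unemployment rate = 12.94 / 247.87 = 5.22%.
Labor force participation rate = 247.87 / 311.12 = 79.67%.

Unemployment rate ≈ 5.22%; labor force participation rate ≈ 79.67%.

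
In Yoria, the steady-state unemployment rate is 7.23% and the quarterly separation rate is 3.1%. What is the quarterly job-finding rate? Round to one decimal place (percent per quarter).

From u* = s/(s+f): f = s·(1−u)/u.
f = 3.1 × (1 − 0.0723) / 0.0723 = 2.8759 / 0.0723 ≈ 39.8% per quarter.

Job-finding rate ≈ 39.8% per quarter.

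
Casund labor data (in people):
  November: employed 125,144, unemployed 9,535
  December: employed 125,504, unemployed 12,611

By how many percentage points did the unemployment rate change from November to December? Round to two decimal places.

November: labor force = 125,144 + 9,535 = 134,679; u = 9,535/134,679 = 7.08%.
December: labor force = 125,504 + 12,611 = 138,115; u = 12,611/138,115 = 9.13%.
Change = 9.13% − 7.08% = +2.05 pp.

The unemployment rate changed by +2.05 percentage points.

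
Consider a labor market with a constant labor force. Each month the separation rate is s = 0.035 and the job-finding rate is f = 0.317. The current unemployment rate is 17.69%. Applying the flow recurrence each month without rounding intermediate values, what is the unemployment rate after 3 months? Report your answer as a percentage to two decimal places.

Unemployment rate after three months ≈ 12.05%.

With a fixed labor force, u_{t+1} = u_t + s·(1−u_t) − f·u_t = u_t·(1−s−f) + s.
Here 1−s−f = 0.648 and s = 0.035.
u_1 = 0.176900 × 0.648 + 0.035 = 0.149631.
u_2 = 0.149631 × 0.648 + 0.035 = 0.131961.
u_3 = 0.131961 × 0.648 + 0.035 = 0.120511.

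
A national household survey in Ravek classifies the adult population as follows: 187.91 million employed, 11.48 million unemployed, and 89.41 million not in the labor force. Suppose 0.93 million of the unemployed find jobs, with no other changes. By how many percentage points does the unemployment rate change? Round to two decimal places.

The unemployment rate changes by −0.47 percentage points.

Initially, labor force = 187.91 + 11.48 = 199.39 million, so u = 11.48/199.39 = 5.76%.
After the change, unemployed falls and employed rises by 0.93; labor force unchanged → E = 188.84, U = 10.55, labor force = 199.39 million.
New unemployment rate = 10.55 / 199.39 = 5.29%.
Change = 5.29% − 5.76% = −0.47 percentage points.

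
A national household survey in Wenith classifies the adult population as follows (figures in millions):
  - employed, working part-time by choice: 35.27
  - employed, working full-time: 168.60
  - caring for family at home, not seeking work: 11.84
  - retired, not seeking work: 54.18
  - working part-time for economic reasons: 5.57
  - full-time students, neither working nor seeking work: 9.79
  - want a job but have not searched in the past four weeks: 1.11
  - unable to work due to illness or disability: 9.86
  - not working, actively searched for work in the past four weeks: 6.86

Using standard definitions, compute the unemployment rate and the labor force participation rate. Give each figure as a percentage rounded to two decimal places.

Employed = 35.27 + 168.60 + 5.57 = 209.44 million (anyone who worked, including part-time for economic reasons, counts as employed).
Unemployed = 6.86 million.
Labor force = 209.44 + 6.86 = 216.30 million.
Not in labor force = 11.84 + 54.18 + 9.79 + 1.11 + 9.86 = 86.78 million (those not working and not actively searching are outside the labor force — including those who want a job but have given up searching).
Civilian working-age population = 216.30 + 86.78 = 303.08 million.
Unemployment rate = 6.86 / 216.30 = 3.17%.
Labor force participation rate = 216.30 / 303.08 = 71.37%.

Unemployment rate ≈ 3.17%; labor force participation rate ≈ 71.37%.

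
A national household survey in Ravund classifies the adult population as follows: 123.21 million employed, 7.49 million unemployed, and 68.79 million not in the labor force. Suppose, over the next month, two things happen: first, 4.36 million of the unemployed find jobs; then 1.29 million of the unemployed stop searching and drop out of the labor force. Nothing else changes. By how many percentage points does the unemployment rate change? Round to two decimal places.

Initially, labor force = 123.21 + 7.49 = 130.70 million, so u = 7.49/130.70 = 5.73%.
After the first change, unemployed falls and employed rises by 4.36; labor force unchanged → E = 127.57, U = 3.13, labor force = 130.70 million.
After the second change, unemployed and labor force both fall by 1.29 → E = 127.57, U = 1.84, labor force = 129.41 million.
New unemployment rate = 1.84 / 129.41 = 1.42%.
Change = 1.42% − 5.73% = −4.31 percentage points.

The unemployment rate changes by −4.31 percentage points.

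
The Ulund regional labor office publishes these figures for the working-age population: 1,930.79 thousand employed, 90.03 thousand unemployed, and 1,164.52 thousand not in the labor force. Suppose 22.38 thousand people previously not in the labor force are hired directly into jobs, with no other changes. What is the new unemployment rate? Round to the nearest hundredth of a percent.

New unemployment rate ≈ 4.41%.

Initially, labor force = 1,930.79 + 90.03 = 2,020.82 thousand, so u = 90.03/2,020.82 = 4.46%.
After the change, employed and labor force both rise by 22.38; unemployed unchanged → E = 1,953.17, U = 90.03, labor force = 2,043.20 thousand.
New unemployment rate = 90.03 / 2,043.20 = 4.41%.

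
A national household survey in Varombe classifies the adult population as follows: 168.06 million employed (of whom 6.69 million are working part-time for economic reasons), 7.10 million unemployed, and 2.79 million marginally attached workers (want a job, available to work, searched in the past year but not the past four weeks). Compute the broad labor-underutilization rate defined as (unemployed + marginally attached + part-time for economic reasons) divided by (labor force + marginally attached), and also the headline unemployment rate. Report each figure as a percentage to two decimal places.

Labor force = 168.06 + 7.10 = 175.16 million.
Numerator = 7.10 + 2.79 + 6.69 = 16.58 million.
Denominator = 175.16 + 2.79 = 177.95 million.
Broad rate = 16.58 / 177.95 = 9.32%.
Headline unemployment rate = 7.10 / 175.16 = 4.05%.

Broad underutilization rate ≈ 9.32%; headline unemployment rate ≈ 4.05%.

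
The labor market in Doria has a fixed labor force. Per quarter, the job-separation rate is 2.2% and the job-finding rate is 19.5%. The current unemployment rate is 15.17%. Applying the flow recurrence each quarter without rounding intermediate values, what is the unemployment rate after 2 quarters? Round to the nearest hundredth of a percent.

Unemployment rate after two quarters ≈ 13.22%.

With a fixed labor force, u_{t+1} = u_t + s·(1−u_t) − f·u_t = u_t·(1−s−f) + s.
Here 1−s−f = 0.783 and s = 0.022.
u_1 = 0.151700 × 0.783 + 0.022 = 0.140781.
u_2 = 0.140781 × 0.783 + 0.022 = 0.132232.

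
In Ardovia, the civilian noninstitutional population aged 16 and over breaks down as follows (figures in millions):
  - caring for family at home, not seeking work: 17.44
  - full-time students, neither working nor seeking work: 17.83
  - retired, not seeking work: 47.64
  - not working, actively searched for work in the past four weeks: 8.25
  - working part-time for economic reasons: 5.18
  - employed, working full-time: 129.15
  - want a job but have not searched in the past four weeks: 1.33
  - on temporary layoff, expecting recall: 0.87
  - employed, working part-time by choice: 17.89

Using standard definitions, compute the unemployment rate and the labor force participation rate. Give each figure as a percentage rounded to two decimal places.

Unemployment rate ≈ 5.65%; labor force participation rate ≈ 65.70%.

Employed = 5.18 + 129.15 + 17.89 = 152.22 million (anyone who worked, including part-time for economic reasons, counts as employed).
Unemployed = 8.25 + 0.87 = 9.12 million (jobless and actively searching, or on temporary layoff).
Labor force = 152.22 + 9.12 = 161.34 million.
Not in labor force = 17.44 + 17.83 + 47.64 + 1.33 = 84.24 million (those not working and not actively searching are outside the labor force — including those who want a job but have given up searching).
Civilian working-age population = 161.34 + 84.24 = 245.58 million.
Unemployment rate = 9.12 / 161.34 = 5.65%.
Labor force participation rate = 161.34 / 245.58 = 65.70%.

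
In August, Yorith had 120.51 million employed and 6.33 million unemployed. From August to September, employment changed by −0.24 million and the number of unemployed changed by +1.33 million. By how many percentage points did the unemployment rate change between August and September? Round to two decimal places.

The unemployment rate changed by +1.00 percentage points.

August: labor force = 120.51 + 6.33 = 126.84; u = 6.33/126.84 = 4.99%.
September: labor force = 120.27 + 7.66 = 127.93; u = 7.66/127.93 = 5.99%.
Change = 5.99% − 4.99% = +1.00 pp.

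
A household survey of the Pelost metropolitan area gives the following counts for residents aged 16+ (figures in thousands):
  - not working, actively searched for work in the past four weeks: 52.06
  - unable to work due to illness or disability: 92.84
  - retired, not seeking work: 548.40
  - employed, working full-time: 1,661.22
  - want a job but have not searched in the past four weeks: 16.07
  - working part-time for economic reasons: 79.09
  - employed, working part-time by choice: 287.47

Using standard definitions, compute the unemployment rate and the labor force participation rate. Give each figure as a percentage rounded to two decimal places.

Unemployment rate ≈ 2.50%; labor force participation rate ≈ 75.99%.

Employed = 1,661.22 + 79.09 + 287.47 = 2,027.78 thousand (anyone who worked, including part-time for economic reasons, counts as employed).
Unemployed = 52.06 thousand.
Labor force = 2,027.78 + 52.06 = 2,079.84 thousand.
Not in labor force = 92.84 + 548.40 + 16.07 = 657.31 thousand (those not working and not actively searching are outside the labor force — including those who want a job but have given up searching).
Civilian working-age population = 2,079.84 + 657.31 = 2,737.15 thousand.
Unemployment rate = 52.06 / 2,079.84 = 2.50%.
Labor force participation rate = 2,079.84 / 2,737.15 = 75.99%.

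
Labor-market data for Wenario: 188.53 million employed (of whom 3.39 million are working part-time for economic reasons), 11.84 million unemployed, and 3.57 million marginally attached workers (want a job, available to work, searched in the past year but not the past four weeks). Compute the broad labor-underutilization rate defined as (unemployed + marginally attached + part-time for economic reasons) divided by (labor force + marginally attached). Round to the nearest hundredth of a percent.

Labor force = 188.53 + 11.84 = 200.37 million.
Numerator = 11.84 + 3.57 + 3.39 = 18.80 million.
Denominator = 200.37 + 3.57 = 203.94 million.
Broad rate = 18.80 / 203.94 = 9.22%.

Broad underutilization rate ≈ 9.22%.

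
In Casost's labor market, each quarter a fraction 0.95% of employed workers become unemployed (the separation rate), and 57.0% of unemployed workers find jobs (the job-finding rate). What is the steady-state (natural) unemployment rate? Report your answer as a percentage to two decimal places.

Steady-state unemployment rate ≈ 1.64%.

At steady state the flows balance: s·E = f·U, so U/(E+U) = s/(s+f).
u* = 0.95 / (0.95 + 57.0) = 0.95 / 57.95 = 1.64%.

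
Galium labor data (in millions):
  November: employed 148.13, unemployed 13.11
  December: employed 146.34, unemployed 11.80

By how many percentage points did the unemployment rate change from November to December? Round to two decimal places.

The unemployment rate changed by −0.67 percentage points.

November: labor force = 148.13 + 13.11 = 161.24; u = 13.11/161.24 = 8.13%.
December: labor force = 146.34 + 11.80 = 158.14; u = 11.80/158.14 = 7.46%.
Change = 7.46% − 8.13% = −0.67 pp.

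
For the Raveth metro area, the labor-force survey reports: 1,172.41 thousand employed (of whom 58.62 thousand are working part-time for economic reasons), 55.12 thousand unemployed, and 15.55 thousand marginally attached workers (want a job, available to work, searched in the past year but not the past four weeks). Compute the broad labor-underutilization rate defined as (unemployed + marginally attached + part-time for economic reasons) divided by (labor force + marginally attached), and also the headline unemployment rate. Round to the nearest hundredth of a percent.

Broad underutilization rate ≈ 10.40%; headline unemployment rate ≈ 4.49%.

Labor force = 1,172.41 + 55.12 = 1,227.53 thousand.
Numerator = 55.12 + 15.55 + 58.62 = 129.29 thousand.
Denominator = 1,227.53 + 15.55 = 1,243.08 thousand.
Broad rate = 129.29 / 1,243.08 = 10.40%.
Headline unemployment rate = 55.12 / 1,227.53 = 4.49%.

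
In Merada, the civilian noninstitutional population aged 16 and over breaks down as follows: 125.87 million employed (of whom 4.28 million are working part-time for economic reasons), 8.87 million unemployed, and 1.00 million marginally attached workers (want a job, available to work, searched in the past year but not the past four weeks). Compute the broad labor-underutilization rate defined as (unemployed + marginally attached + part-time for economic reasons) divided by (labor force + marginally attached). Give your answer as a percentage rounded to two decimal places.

Broad underutilization rate ≈ 10.42%.

Labor force = 125.87 + 8.87 = 134.74 million.
Numerator = 8.87 + 1.00 + 4.28 = 14.15 million.
Denominator = 134.74 + 1.00 = 135.74 million.
Broad rate = 14.15 / 135.74 = 10.42%.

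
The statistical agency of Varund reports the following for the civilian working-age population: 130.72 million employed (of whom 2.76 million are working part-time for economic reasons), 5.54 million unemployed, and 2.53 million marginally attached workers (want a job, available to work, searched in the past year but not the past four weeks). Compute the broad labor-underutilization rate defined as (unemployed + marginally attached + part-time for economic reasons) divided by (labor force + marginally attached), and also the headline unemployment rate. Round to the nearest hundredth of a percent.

Labor force = 130.72 + 5.54 = 136.26 million.
Numerator = 5.54 + 2.53 + 2.76 = 10.83 million.
Denominator = 136.26 + 2.53 = 138.79 million.
Broad rate = 10.83 / 138.79 = 7.80%.
Headline unemployment rate = 5.54 / 136.26 = 4.07%.

Broad underutilization rate ≈ 7.80%; headline unemployment rate ≈ 4.07%.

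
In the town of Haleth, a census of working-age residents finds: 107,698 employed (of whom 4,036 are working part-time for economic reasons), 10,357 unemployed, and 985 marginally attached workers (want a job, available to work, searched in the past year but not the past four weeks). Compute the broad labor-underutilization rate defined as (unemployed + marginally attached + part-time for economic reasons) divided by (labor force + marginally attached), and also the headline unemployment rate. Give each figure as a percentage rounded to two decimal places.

Broad underutilization rate ≈ 12.92%; headline unemployment rate ≈ 8.77%.

Labor force = 107,698 + 10,357 = 118,055.
Numerator = 10,357 + 985 + 4,036 = 15,378.
Denominator = 118,055 + 985 = 119,040.
Broad rate = 15,378 / 119,040 = 12.92%.
Headline unemployment rate = 10,357 / 118,055 = 8.77%.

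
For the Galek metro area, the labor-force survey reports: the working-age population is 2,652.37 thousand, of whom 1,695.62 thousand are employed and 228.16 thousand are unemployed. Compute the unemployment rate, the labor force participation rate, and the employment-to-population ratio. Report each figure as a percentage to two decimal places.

Labor force = employed + unemployed = 1,695.62 + 228.16 = 1,923.78 thousand.
Unemployment rate = 228.16 / 1,923.78 = 11.86%.
Labor force participation rate = 1,923.78 / 2,652.37 = 72.53%.
Employment-population ratio = 1,695.62 / 2,652.37 = 63.93%.

Unemployment rate ≈ 11.86%; labor force participation rate ≈ 72.53%; employment-population ratio ≈ 63.93%.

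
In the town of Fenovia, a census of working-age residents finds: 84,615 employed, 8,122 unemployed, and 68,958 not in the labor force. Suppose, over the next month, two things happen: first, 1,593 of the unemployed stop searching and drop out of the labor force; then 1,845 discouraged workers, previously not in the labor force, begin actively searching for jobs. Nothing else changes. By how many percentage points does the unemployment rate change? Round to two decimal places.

The unemployment rate changes by +0.25 percentage points.

Initially, labor force = 84,615 + 8,122 = 92,737, so u = 8,122/92,737 = 8.76%.
After the first change, unemployed and labor force both fall by 1,593 → E = 84,615, U = 6,529, labor force = 91,144.
After the second change, unemployed and labor force both rise by 1,845 → E = 84,615, U = 8,374, labor force = 92,989.
New unemployment rate = 8,374 / 92,989 = 9.01%.
Change = 9.01% − 8.76% = +0.25 percentage points.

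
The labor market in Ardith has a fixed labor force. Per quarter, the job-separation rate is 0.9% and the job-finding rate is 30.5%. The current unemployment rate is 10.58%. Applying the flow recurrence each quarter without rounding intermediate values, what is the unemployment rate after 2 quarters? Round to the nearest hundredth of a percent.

With a fixed labor force, u_{t+1} = u_t + s·(1−u_t) − f·u_t = u_t·(1−s−f) + s.
Here 1−s−f = 0.686 and s = 0.009.
u_1 = 0.105800 × 0.686 + 0.009 = 0.081579.
u_2 = 0.081579 × 0.686 + 0.009 = 0.064963.

Unemployment rate after two quarters ≈ 6.50%.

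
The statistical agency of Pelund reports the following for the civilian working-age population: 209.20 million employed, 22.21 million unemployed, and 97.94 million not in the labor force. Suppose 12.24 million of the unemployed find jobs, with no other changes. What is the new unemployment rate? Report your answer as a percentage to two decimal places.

New unemployment rate ≈ 4.31%.

Initially, labor force = 209.20 + 22.21 = 231.41 million, so u = 22.21/231.41 = 9.60%.
After the change, unemployed falls and employed rises by 12.24; labor force unchanged → E = 221.44, U = 9.97, labor force = 231.41 million.
New unemployment rate = 9.97 / 231.41 = 4.31%.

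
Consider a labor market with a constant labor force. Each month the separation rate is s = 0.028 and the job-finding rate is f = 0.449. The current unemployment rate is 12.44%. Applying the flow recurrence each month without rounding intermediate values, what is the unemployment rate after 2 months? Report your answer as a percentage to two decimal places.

With a fixed labor force, u_{t+1} = u_t + s·(1−u_t) − f·u_t = u_t·(1−s−f) + s.
Here 1−s−f = 0.523 and s = 0.028.
u_1 = 0.124400 × 0.523 + 0.028 = 0.093061.
u_2 = 0.093061 × 0.523 + 0.028 = 0.076671.

Unemployment rate after two months ≈ 7.67%.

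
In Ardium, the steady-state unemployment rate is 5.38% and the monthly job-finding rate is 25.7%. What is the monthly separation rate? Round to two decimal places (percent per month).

Separation rate ≈ 1.46% per month.

From u* = s/(s+f): s = u·f/(1−u).
s = 0.0538 × 25.7 / (1 − 0.0538) = 1.3827 / 0.9462 ≈ 1.46% per month.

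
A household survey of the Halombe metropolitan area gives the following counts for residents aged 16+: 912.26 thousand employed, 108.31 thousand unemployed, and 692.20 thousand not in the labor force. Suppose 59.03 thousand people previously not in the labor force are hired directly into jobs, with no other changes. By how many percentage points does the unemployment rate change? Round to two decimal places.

The unemployment rate changes by −0.58 percentage points.

Initially, labor force = 912.26 + 108.31 = 1,020.57 thousand, so u = 108.31/1,020.57 = 10.61%.
After the change, employed and labor force both rise by 59.03; unemployed unchanged → E = 971.29, U = 108.31, labor force = 1,079.60 thousand.
New unemployment rate = 108.31 / 1,079.60 = 10.03%.
Change = 10.03% − 10.61% = −0.58 percentage points.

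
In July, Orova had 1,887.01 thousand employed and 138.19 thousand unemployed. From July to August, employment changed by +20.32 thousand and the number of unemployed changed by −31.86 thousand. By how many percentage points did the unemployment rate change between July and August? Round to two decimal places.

The unemployment rate changed by −1.54 percentage points.

July: labor force = 1,887.01 + 138.19 = 2,025.20; u = 138.19/2,025.20 = 6.82%.
August: labor force = 1,907.33 + 106.33 = 2,013.66; u = 106.33/2,013.66 = 5.28%.
Change = 5.28% − 6.82% = −1.54 pp.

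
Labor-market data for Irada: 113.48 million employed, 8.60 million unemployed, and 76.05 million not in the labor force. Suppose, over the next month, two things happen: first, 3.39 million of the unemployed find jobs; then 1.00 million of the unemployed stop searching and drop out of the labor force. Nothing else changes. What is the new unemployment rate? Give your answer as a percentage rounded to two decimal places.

New unemployment rate ≈ 3.48%.

Initially, labor force = 113.48 + 8.60 = 122.08 million, so u = 8.60/122.08 = 7.04%.
After the first change, unemployed falls and employed rises by 3.39; labor force unchanged → E = 116.87, U = 5.21, labor force = 122.08 million.
After the second change, unemployed and labor force both fall by 1.00 → E = 116.87, U = 4.21, labor force = 121.08 million.
New unemployment rate = 4.21 / 121.08 = 3.48%.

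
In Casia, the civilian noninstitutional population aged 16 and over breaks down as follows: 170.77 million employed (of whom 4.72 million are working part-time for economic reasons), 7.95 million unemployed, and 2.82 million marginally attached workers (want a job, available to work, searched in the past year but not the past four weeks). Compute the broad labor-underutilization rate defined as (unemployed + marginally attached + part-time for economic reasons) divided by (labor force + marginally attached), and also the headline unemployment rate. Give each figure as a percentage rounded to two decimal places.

Labor force = 170.77 + 7.95 = 178.72 million.
Numerator = 7.95 + 2.82 + 4.72 = 15.49 million.
Denominator = 178.72 + 2.82 = 181.54 million.
Broad rate = 15.49 / 181.54 = 8.53%.
Headline unemployment rate = 7.95 / 178.72 = 4.45%.

Broad underutilization rate ≈ 8.53%; headline unemployment rate ≈ 4.45%.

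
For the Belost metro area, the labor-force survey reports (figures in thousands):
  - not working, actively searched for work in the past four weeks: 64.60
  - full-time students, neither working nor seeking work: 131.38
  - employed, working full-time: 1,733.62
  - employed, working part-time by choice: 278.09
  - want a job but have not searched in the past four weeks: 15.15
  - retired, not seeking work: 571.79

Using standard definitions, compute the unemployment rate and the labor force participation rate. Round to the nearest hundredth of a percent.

Unemployment rate ≈ 3.11%; labor force participation rate ≈ 74.30%.

Employed = 1,733.62 + 278.09 = 2,011.71 thousand.
Unemployed = 64.60 thousand.
Labor force = 2,011.71 + 64.60 = 2,076.31 thousand.
Not in labor force = 131.38 + 15.15 + 571.79 = 718.32 thousand (those not working and not actively searching are outside the labor force — including those who want a job but have given up searching).
Civilian working-age population = 2,076.31 + 718.32 = 2,794.63 thousand.
Unemployment rate = 64.60 / 2,076.31 = 3.11%.
Labor force participation rate = 2,076.31 / 2,794.63 = 74.30%.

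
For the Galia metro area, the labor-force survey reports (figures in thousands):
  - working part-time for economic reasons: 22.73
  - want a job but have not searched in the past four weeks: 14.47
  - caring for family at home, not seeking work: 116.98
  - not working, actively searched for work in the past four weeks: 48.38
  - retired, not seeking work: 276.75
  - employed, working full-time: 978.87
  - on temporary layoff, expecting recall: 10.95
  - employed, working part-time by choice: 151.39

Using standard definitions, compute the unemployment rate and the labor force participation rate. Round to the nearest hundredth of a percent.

Employed = 22.73 + 978.87 + 151.39 = 1,152.99 thousand (anyone who worked, including part-time for economic reasons, counts as employed).
Unemployed = 48.38 + 10.95 = 59.33 thousand (jobless and actively searching, or on temporary layoff).
Labor force = 1,152.99 + 59.33 = 1,212.32 thousand.
Not in labor force = 14.47 + 116.98 + 276.75 = 408.20 thousand (those not working and not actively searching are outside the labor force — including those who want a job but have given up searching).
Civilian working-age population = 1,212.32 + 408.20 = 1,620.52 thousand.
Unemployment rate = 59.33 / 1,212.32 = 4.89%.
Labor force participation rate = 1,212.32 / 1,620.52 = 74.81%.

Unemployment rate ≈ 4.89%; labor force participation rate ≈ 74.81%.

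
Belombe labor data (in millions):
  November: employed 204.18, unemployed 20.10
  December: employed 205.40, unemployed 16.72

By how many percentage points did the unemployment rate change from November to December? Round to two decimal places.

November: labor force = 204.18 + 20.10 = 224.28; u = 20.10/224.28 = 8.96%.
December: labor force = 205.40 + 16.72 = 222.12; u = 16.72/222.12 = 7.53%.
Change = 7.53% − 8.96% = −1.43 pp.

The unemployment rate changed by −1.43 percentage points.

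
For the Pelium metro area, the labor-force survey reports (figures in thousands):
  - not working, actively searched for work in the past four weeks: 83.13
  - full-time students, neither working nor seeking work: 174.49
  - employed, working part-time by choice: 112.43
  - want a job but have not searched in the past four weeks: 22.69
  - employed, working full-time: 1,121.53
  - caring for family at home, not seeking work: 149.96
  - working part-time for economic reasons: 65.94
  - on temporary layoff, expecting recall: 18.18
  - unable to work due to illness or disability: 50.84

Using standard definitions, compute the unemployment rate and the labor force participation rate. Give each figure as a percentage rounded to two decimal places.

Employed = 112.43 + 1,121.53 + 65.94 = 1,299.90 thousand (anyone who worked, including part-time for economic reasons, counts as employed).
Unemployed = 83.13 + 18.18 = 101.31 thousand (jobless and actively searching, or on temporary layoff).
Labor force = 1,299.90 + 101.31 = 1,401.21 thousand.
Not in labor force = 174.49 + 22.69 + 149.96 + 50.84 = 397.98 thousand (those not working and not actively searching are outside the labor force — including those who want a job but have given up searching).
Civilian working-age population = 1,401.21 + 397.98 = 1,799.19 thousand.
Unemployment rate = 101.31 / 1,401.21 = 7.23%.
Labor force participation rate = 1,401.21 / 1,799.19 = 77.88%.

Unemployment rate ≈ 7.23%; labor force participation rate ≈ 77.88%.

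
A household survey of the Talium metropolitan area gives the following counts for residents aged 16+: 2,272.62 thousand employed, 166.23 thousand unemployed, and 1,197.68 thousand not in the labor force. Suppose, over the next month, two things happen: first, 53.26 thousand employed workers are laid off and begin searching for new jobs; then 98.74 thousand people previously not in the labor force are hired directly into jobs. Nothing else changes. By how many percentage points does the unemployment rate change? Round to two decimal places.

The unemployment rate changes by +1.83 percentage points.

Initially, labor force = 2,272.62 + 166.23 = 2,438.85 thousand, so u = 166.23/2,438.85 = 6.82%.
After the first change, employed falls and unemployed rises by 53.26; labor force unchanged → E = 2,219.36, U = 219.49, labor force = 2,438.85 thousand.
After the second change, employed and labor force both rise by 98.74; unemployed unchanged → E = 2,318.10, U = 219.49, labor force = 2,537.59 thousand.
New unemployment rate = 219.49 / 2,537.59 = 8.65%.
Change = 8.65% − 6.82% = +1.83 percentage points.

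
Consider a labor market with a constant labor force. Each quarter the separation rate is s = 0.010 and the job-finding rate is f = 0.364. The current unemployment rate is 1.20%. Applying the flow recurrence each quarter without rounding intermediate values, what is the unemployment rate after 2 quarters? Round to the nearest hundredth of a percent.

With a fixed labor force, u_{t+1} = u_t + s·(1−u_t) − f·u_t = u_t·(1−s−f) + s.
Here 1−s−f = 0.626 and s = 0.010.
u_1 = 0.012000 × 0.626 + 0.010 = 0.017512.
u_2 = 0.017512 × 0.626 + 0.010 = 0.020963.

Unemployment rate after two quarters ≈ 2.10%.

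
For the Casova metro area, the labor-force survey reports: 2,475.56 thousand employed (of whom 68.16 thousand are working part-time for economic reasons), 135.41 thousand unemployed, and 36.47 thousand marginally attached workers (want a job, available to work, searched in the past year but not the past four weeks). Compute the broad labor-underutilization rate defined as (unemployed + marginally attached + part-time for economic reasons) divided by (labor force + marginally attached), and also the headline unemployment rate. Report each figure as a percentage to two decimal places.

Broad underutilization rate ≈ 9.07%; headline unemployment rate ≈ 5.19%.

Labor force = 2,475.56 + 135.41 = 2,610.97 thousand.
Numerator = 135.41 + 36.47 + 68.16 = 240.04 thousand.
Denominator = 2,610.97 + 36.47 = 2,647.44 thousand.
Broad rate = 240.04 / 2,647.44 = 9.07%.
Headline unemployment rate = 135.41 / 2,610.97 = 5.19%.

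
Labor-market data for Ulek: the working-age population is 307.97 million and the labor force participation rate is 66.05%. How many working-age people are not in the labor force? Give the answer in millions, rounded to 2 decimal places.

Share not in the labor force = 1 − 0.6605 = 0.3395.
Not in labor force = 0.3395 × 307.97 ≈ 104.56 million.

About 104.56 million are not in the labor force.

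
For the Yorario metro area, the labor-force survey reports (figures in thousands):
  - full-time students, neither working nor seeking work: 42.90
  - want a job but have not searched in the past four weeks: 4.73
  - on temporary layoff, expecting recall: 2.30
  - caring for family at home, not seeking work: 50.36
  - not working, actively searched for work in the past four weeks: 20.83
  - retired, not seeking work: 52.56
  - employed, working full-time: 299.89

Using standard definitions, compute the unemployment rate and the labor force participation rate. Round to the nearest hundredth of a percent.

Employed = 299.89 thousand.
Unemployed = 2.30 + 20.83 = 23.13 thousand (jobless and actively searching, or on temporary layoff).
Labor force = 299.89 + 23.13 = 323.02 thousand.
Not in labor force = 42.90 + 4.73 + 50.36 + 52.56 = 150.55 thousand (those not working and not actively searching are outside the labor force — including those who want a job but have given up searching).
Civilian working-age population = 323.02 + 150.55 = 473.57 thousand.
Unemployment rate = 23.13 / 323.02 = 7.16%.
Labor force participation rate = 323.02 / 473.57 = 68.21%.

Unemployment rate ≈ 7.16%; labor force participation rate ≈ 68.21%.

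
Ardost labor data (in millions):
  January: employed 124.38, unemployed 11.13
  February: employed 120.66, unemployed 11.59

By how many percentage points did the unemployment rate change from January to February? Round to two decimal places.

January: labor force = 124.38 + 11.13 = 135.51; u = 11.13/135.51 = 8.21%.
February: labor force = 120.66 + 11.59 = 132.25; u = 11.59/132.25 = 8.76%.
Change = 8.76% − 8.21% = +0.55 pp.

The unemployment rate changed by +0.55 percentage points.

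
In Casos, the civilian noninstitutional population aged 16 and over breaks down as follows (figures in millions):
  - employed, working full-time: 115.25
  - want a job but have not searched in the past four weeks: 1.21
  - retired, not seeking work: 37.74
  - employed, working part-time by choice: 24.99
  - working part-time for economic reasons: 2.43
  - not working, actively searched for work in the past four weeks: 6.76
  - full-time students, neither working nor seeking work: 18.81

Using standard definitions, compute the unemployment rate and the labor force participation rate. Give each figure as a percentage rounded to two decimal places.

Unemployment rate ≈ 4.52%; labor force participation rate ≈ 72.12%.

Employed = 115.25 + 24.99 + 2.43 = 142.67 million (anyone who worked, including part-time for economic reasons, counts as employed).
Unemployed = 6.76 million.
Labor force = 142.67 + 6.76 = 149.43 million.
Not in labor force = 1.21 + 37.74 + 18.81 = 57.76 million (those not working and not actively searching are outside the labor force — including those who want a job but have given up searching).
Civilian working-age population = 149.43 + 57.76 = 207.19 million.
Unemployment rate = 6.76 / 149.43 = 4.52%.
Labor force participation rate = 149.43 / 207.19 = 72.12%.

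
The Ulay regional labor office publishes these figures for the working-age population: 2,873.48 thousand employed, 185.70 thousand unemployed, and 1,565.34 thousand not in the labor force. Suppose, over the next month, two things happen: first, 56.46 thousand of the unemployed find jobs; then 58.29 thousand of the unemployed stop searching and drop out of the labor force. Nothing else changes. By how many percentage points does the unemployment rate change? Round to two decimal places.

The unemployment rate changes by −3.71 percentage points.

Initially, labor force = 2,873.48 + 185.70 = 3,059.18 thousand, so u = 185.70/3,059.18 = 6.07%.
After the first change, unemployed falls and employed rises by 56.46; labor force unchanged → E = 2,929.94, U = 129.24, labor force = 3,059.18 thousand.
After the second change, unemployed and labor force both fall by 58.29 → E = 2,929.94, U = 70.95, labor force = 3,000.89 thousand.
New unemployment rate = 70.95 / 3,000.89 = 2.36%.
Change = 2.36% − 6.07% = −3.71 percentage points.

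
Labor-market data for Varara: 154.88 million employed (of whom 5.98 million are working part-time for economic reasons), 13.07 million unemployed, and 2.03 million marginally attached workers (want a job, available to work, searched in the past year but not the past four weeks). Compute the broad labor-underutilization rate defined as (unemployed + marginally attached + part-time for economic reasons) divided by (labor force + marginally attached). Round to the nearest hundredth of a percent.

Broad underutilization rate ≈ 12.40%.

Labor force = 154.88 + 13.07 = 167.95 million.
Numerator = 13.07 + 2.03 + 5.98 = 21.08 million.
Denominator = 167.95 + 2.03 = 169.98 million.
Broad rate = 21.08 / 169.98 = 12.40%.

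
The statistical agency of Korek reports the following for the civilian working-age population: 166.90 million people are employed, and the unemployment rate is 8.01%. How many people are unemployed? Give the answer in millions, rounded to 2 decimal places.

About 14.53 million are unemployed.

Let U be the number unemployed. The labor force is E + U, and U/(E+U) = 0.0801.
So U = 0.0801 × 166.90 / (1 − 0.0801) = 13.3687 / 0.9199 ≈ 14.53 million.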